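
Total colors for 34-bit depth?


Colors = 2^bits = 2^34
= 17,179,869,184 colors


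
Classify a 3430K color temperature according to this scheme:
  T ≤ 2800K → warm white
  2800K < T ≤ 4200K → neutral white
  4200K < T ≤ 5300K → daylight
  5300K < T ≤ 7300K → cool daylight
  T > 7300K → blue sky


Temperature: 3430K
2800K < 3430K ≤ 4200K → neutral white
Classification: neutral white


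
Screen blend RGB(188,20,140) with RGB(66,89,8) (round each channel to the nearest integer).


Screen: C = 255 - (255-A)×(255-B)/255, rounded to nearest integer
R: 255 - (255-188)×(255-66)/255 = 255 - 12663/255 ≈ 255 - 49.659 = 205.341 → 205
G: 255 - (255-20)×(255-89)/255 = 255 - 39010/255 ≈ 255 - 152.980 = 102.020 → 102
B: 255 - (255-140)×(255-8)/255 = 255 - 28405/255 ≈ 255 - 111.392 = 143.608 → 144
= RGB(205, 102, 144)


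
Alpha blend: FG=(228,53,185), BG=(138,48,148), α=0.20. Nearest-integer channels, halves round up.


C = α×F + (1-α)×B, with 1-α = 0.80
R: 0.20×228 + 0.80×138 = 45.60 + 110.40 = 156.00 → 156
G: 0.20×53 + 0.80×48 = 10.60 + 38.40 = 49.00 → 49
B: 0.20×185 + 0.80×148 = 37.00 + 118.40 = 155.40 → 155
= RGB(156, 49, 155)


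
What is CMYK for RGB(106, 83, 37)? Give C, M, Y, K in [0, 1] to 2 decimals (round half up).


R'=106/255≈0.4157, G'=83/255≈0.3255, B'=37/255≈0.1451
K = 1 - max(R',G',B') = 1 - 106/255 = 149/255 = 0.58431… → 0.58
(1-R'-K)/(1-K) simplifies to (max-R)/max with max = 106:
C = (106-106)/106 = 0/106 = 0 → 0.00
M = (106-83)/106 = 23/106 = 0.21698… → 0.22
Y = (106-37)/106 = 69/106 = 0.65094… → 0.65
= CMYK(0.00, 0.22, 0.65, 0.58)


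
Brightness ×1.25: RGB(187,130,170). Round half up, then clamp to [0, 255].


Multiply each channel by 1.25, round half up, clamp to [0, 255]
R: 187×1.25 = 233.75 → round → 234
G: 130×1.25 = 162.5 → round → 163
B: 170×1.25 = 212.5 → round → 213
= RGB(234, 163, 213)


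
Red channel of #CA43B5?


Color: #CA43B5
R = CA = 202
G = 43 = 67
B = B5 = 181
Red = 202


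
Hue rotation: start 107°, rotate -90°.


New hue = (H + rotation) mod 360
New hue = (107 -90) mod 360
= 17 mod 360
= 17°


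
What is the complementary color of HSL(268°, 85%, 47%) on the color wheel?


Complement = opposite side of color wheel = hue + 180°
H' = (268 + 180) mod 360 = 88°
S and L unchanged.
= HSL(88°, 85%, 47%)


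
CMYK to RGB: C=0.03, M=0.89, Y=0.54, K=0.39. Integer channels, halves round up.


R = 255 × (1-C) × (1-K) = 255 × 0.97 × 0.61 = 150.8835 → 151
G = 255 × (1-M) × (1-K) = 255 × 0.11 × 0.61 = 17.1105 → 17
B = 255 × (1-Y) × (1-K) = 255 × 0.46 × 0.61 = 71.553 → 72
= RGB(151, 17, 72)


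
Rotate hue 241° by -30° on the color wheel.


New hue = (H + rotation) mod 360
New hue = (241 -30) mod 360
= 211 mod 360
= 211°


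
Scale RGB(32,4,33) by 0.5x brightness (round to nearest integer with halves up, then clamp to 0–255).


Multiply each channel by 0.5, round half up, clamp to [0, 255]
R: 32×0.5 = 16
G: 4×0.5 = 2
B: 33×0.5 = 16.5 → round → 17
= RGB(16, 2, 17)


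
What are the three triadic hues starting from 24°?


Triadic: equally spaced at 120° intervals
H1 = 24°
H2 = (24 + 120) mod 360 = 144°
H3 = (24 + 240) mod 360 = 264°
Triadic = 24°, 144°, 264°


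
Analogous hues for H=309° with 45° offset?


Base hue: 309°
Left analog: (309 - 45) mod 360 = 264°
Right analog: (309 + 45) mod 360 = 354°
Analogous hues = 264° and 354°


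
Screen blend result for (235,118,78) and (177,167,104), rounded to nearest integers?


Screen: C = 255 - (255-A)×(255-B)/255, rounded to nearest integer
R: 255 - (255-235)×(255-177)/255 = 255 - 1560/255 ≈ 255 - 6.118 = 248.882 → 249
G: 255 - (255-118)×(255-167)/255 = 255 - 12056/255 ≈ 255 - 47.278 = 207.722 → 208
B: 255 - (255-78)×(255-104)/255 = 255 - 26727/255 ≈ 255 - 104.812 = 150.188 → 150
= RGB(249, 208, 150)


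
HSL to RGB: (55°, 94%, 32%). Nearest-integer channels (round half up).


H=55°, S=0.94, L=0.32
C = (1-|2L-1|)×S = (1-|-0.36|)×0.94 = 0.6016
H' = H/60 = 55/60 ≈ 0.9167; X = C×(1-|H' mod 2 - 1|) ≈ 0.5515
m = L - C/2 = 0.32 - 0.3008 = 0.0192
Sector ⌊H'⌋ = 0 → (R',G',B') = (0.6016, ≈0.5515, 0.0)
RGB = ((R'+m)×255, (G'+m)×255, (B'+m)×255) = (158.304, 145.52, 4.896)
Round half up → RGB(158, 146, 5)


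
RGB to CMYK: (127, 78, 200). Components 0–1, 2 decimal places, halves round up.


R'=127/255≈0.4980, G'=78/255≈0.3059, B'=200/255≈0.7843
K = 1 - max(R',G',B') = 1 - 200/255 = 55/255 = 0.21568… → 0.22
(1-R'-K)/(1-K) simplifies to (max-R)/max with max = 200:
C = (200-127)/200 = 73/200 = 0.365 → 0.37
M = (200-78)/200 = 122/200 = 0.61 → 0.61
Y = (200-200)/200 = 0/200 = 0 → 0.00
= CMYK(0.37, 0.61, 0.00, 0.22)


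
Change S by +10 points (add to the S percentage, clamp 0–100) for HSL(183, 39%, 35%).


Original S = 39%
Adjustment = +10 percentage points
New S = 39 + (10) = 49
Clamp to [0, 100] → 49
= HSL(183°, 49%, 35%)


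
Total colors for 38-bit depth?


Colors = 2^bits = 2^38
= 274,877,906,944 colors


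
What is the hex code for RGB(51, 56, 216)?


R = 51 → 33 (hex)
G = 56 → 38 (hex)
B = 216 → D8 (hex)
Hex = #3338D8


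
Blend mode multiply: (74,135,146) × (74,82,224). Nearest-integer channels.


Multiply: C = A×B/255, rounded to nearest integer
R: 74×74/255 = 5476/255 ≈ 21.475 → 21
G: 135×82/255 = 11070/255 ≈ 43.412 → 43
B: 146×224/255 = 32704/255 ≈ 128.251 → 128
= RGB(21, 43, 128)


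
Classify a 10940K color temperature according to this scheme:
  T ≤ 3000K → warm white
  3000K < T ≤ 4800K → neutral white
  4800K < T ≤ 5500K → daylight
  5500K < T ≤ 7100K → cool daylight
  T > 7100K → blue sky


Temperature: 10940K
10940K > 7100K → blue sky
Classification: blue sky


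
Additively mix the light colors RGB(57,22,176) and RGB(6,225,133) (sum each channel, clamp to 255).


Additive: each channel = min(255, C₁+C₂)
R: 57+6 = 63 → 63
G: 22+225 = 247 → 247
B: 176+133 = 309 → 255
= RGB(63, 247, 255)


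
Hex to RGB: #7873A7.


78 → 120 (R)
73 → 115 (G)
A7 → 167 (B)
= RGB(120, 115, 167)


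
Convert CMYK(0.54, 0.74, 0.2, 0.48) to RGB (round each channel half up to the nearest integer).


R = 255 × (1-C) × (1-K) = 255 × 0.46 × 0.52 = 60.996 → 61
G = 255 × (1-M) × (1-K) = 255 × 0.26 × 0.52 = 34.476 → 34
B = 255 × (1-Y) × (1-K) = 255 × 0.80 × 0.52 = 106.08 → 106
= RGB(61, 34, 106)


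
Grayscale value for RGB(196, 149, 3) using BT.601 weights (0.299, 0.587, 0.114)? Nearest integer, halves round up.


Gray = 0.299×R + 0.587×G + 0.114×B
Gray = 0.299×196 + 0.587×149 + 0.114×3
Gray = 58.604 + 87.463 + 0.342
Gray = 146.409 → round half up → 146
Gray = 146


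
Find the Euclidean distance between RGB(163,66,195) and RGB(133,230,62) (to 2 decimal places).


d = √[(R₁-R₂)² + (G₁-G₂)² + (B₁-B₂)²]
d = √[(163-133)² + (66-230)² + (195-62)²]
d = √[900 + 26896 + 17689]
d = √45485
d ≈ 213.27


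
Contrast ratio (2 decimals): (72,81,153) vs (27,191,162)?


Linearize each sRGB channel c=v/255: c/12.92 if c ≤ 0.04045 else ((c+0.055)/1.055)^2.4
L = 0.2126×R_lin + 0.7152×G_lin + 0.0722×B_lin
Color 1 (72,81,153):
  R=72: 72/255≈0.2824 > 0.04045 → ((0.2824+0.055)/1.055)^2.4 ≈ 0.06480
  G=81: 81/255≈0.3176 > 0.04045 → ((0.3176+0.055)/1.055)^2.4 ≈ 0.08228
  B=153: 153/255≈0.6000 > 0.04045 → ((0.6000+0.055)/1.055)^2.4 ≈ 0.31855
  L1 = 0.2126×0.06480 + 0.7152×0.08228 + 0.0722×0.31855 ≈ 0.09562
Color 2 (27,191,162):
  R=27: 27/255≈0.1059 > 0.04045 → ((0.1059+0.055)/1.055)^2.4 ≈ 0.01096
  G=191: 191/255≈0.7490 > 0.04045 → ((0.7490+0.055)/1.055)^2.4 ≈ 0.52100
  B=162: 162/255≈0.6353 > 0.04045 → ((0.6353+0.055)/1.055)^2.4 ≈ 0.36131
  L2 = 0.2126×0.01096 + 0.7152×0.52100 + 0.0722×0.36131 ≈ 0.40103
Lighter = 0.40103, Darker = 0.09562
Ratio = (L_lighter + 0.05) / (L_darker + 0.05)
Ratio = (0.40103 + 0.05) / (0.09562 + 0.05) = 0.45103 / 0.14562 ≈ 3.0972
Ratio ≈ 3.10:1


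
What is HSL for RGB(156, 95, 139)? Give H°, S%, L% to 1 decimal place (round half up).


Normalize: R'=156/255≈0.6118, G'=95/255≈0.3725, B'=139/255≈0.5451
Max=156/255, Min=95/255, Δ=Max-Min=61/255
L = (Max+Min)/2 = (156+95)/510 = 251/510 = 0.49215… → L = 49.2%
L ≤ 0.5 → S = Δ/(Max+Min) = 61/(156+95) = 61/251 = 0.24302… → S = 24.3%
(the 1/255 factors cancel in S and H, so raw channel differences can be used)
Max is R' → H = 60 × (((G-B)/Δ) mod 6) = 60 × (((95-139)/61) mod 6)
  (-44)/61 = -0.7213…; negative, so add 6 → 5.2786…
  H = 60 × 5.2786… = 316.721…° → H = 316.7°
= HSL(316.7°, 24.3%, 49.2%)


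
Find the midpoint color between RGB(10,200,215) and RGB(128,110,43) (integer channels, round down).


Midpoint: each channel = ⌊(C₁+C₂)/2⌋
R: ⌊(10+128)/2⌋ = 69
G: ⌊(200+110)/2⌋ = 155
B: ⌊(215+43)/2⌋ = 129
= RGB(69, 155, 129)


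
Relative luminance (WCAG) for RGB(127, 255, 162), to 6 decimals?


Linearize each channel (sRGB transfer function): c = v/255; c_lin = c/12.92 if c ≤ 0.04045, else ((c+0.055)/1.055)^2.4
  R: 127/255 ≈ 0.498039 > 0.04045 → ((0.498039+0.055)/1.055)^2.4 ≈ 0.212231
  G: 255/255 ≈ 1.000000 > 0.04045 → ((1.000000+0.055)/1.055)^2.4 ≈ 1.000000
  B: 162/255 ≈ 0.635294 > 0.04045 → ((0.635294+0.055)/1.055)^2.4 ≈ 0.361307
R_lin = 0.212231, G_lin = 1.000000, B_lin = 0.361307
L = 0.2126×R + 0.7152×G + 0.0722×B
L = 0.2126×0.212231 + 0.7152×1.000000 + 0.0722×0.361307
L ≈ 0.786407


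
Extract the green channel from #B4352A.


Color: #B4352A
R = B4 = 180
G = 35 = 53
B = 2A = 42
Green = 53


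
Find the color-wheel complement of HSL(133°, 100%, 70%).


Complement = opposite side of color wheel = hue + 180°
H' = (133 + 180) mod 360 = 313°
S and L unchanged.
= HSL(313°, 100%, 70%)


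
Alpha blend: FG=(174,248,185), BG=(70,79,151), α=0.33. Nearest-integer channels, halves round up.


C = α×F + (1-α)×B, with 1-α = 0.67
R: 0.33×174 + 0.67×70 = 57.42 + 46.90 = 104.32 → 104
G: 0.33×248 + 0.67×79 = 81.84 + 52.93 = 134.77 → 135
B: 0.33×185 + 0.67×151 = 61.05 + 101.17 = 162.22 → 162
= RGB(104, 135, 162)


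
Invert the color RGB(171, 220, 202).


Invert: (255-R, 255-G, 255-B)
R: 255-171 = 84
G: 255-220 = 35
B: 255-202 = 53
= RGB(84, 35, 53)


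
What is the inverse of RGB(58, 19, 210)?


Invert: (255-R, 255-G, 255-B)
R: 255-58 = 197
G: 255-19 = 236
B: 255-210 = 45
= RGB(197, 236, 45)


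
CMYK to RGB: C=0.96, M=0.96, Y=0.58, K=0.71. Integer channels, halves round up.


R = 255 × (1-C) × (1-K) = 255 × 0.04 × 0.29 = 2.958 → 3
G = 255 × (1-M) × (1-K) = 255 × 0.04 × 0.29 = 2.958 → 3
B = 255 × (1-Y) × (1-K) = 255 × 0.42 × 0.29 = 31.059 → 31
= RGB(3, 3, 31)


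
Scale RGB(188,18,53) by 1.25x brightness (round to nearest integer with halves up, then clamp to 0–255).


Multiply each channel by 1.25, round half up, clamp to [0, 255]
R: 188×1.25 = 235
G: 18×1.25 = 22.5 → round → 23
B: 53×1.25 = 66.25 → round → 66
= RGB(235, 23, 66)


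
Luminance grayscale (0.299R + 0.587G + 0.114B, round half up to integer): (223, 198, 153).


Gray = 0.299×R + 0.587×G + 0.114×B
Gray = 0.299×223 + 0.587×198 + 0.114×153
Gray = 66.677 + 116.226 + 17.442
Gray = 200.345 → round half up → 200
Gray = 200


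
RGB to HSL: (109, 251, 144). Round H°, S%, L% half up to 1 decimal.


Normalize: R'=109/255≈0.4275, G'=251/255≈0.9843, B'=144/255≈0.5647
Max=251/255, Min=109/255, Δ=Max-Min=142/255
L = (Max+Min)/2 = (251+109)/510 = 360/510 = 0.70588… → L = 70.6%
L > 0.5 → S = Δ/(2-Max-Min) = 142/(510-251-109) = 142/150 = 0.94666… → S = 94.7%
(the 1/255 factors cancel in S and H, so raw channel differences can be used)
Max is G' → H = 60 × ((B-R)/Δ + 2) = 60 × ((144-109)/142 + 2)
  35/142 + 2 = 0.2464… + 2 = 2.2464…
  H = 60 × 2.2464… = 134.788…° → H = 134.8°
= HSL(134.8°, 94.7%, 70.6%)


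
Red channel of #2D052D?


Color: #2D052D
R = 2D = 45
G = 05 = 5
B = 2D = 45
Red = 45


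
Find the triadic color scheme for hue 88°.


Triadic: equally spaced at 120° intervals
H1 = 88°
H2 = (88 + 120) mod 360 = 208°
H3 = (88 + 240) mod 360 = 328°
Triadic = 88°, 208°, 328°


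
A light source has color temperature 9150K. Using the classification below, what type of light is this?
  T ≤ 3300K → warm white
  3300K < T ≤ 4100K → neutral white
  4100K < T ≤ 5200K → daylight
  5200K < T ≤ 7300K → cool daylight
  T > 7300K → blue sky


Temperature: 9150K
9150K > 7300K → blue sky
Classification: blue sky


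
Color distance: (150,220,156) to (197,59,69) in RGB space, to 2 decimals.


d = √[(R₁-R₂)² + (G₁-G₂)² + (B₁-B₂)²]
d = √[(150-197)² + (220-59)² + (156-69)²]
d = √[2209 + 25921 + 7569]
d = √35699
d ≈ 188.94


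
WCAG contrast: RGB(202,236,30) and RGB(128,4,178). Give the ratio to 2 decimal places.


Linearize each sRGB channel c=v/255: c/12.92 if c ≤ 0.04045 else ((c+0.055)/1.055)^2.4
L = 0.2126×R_lin + 0.7152×G_lin + 0.0722×B_lin
Color 1 (202,236,30):
  R=202: 202/255≈0.7922 > 0.04045 → ((0.7922+0.055)/1.055)^2.4 ≈ 0.59062
  G=236: 236/255≈0.9255 > 0.04045 → ((0.9255+0.055)/1.055)^2.4 ≈ 0.83880
  B=30: 30/255≈0.1176 > 0.04045 → ((0.1176+0.055)/1.055)^2.4 ≈ 0.01298
  L1 = 0.2126×0.59062 + 0.7152×0.83880 + 0.0722×0.01298 ≈ 0.72641
Color 2 (128,4,178):
  R=128: 128/255≈0.5020 > 0.04045 → ((0.5020+0.055)/1.055)^2.4 ≈ 0.21586
  G=4: 4/255≈0.0157 ≤ 0.04045 → 0.0157/12.92 ≈ 0.00121
  B=178: 178/255≈0.6980 > 0.04045 → ((0.6980+0.055)/1.055)^2.4 ≈ 0.44520
  L2 = 0.2126×0.21586 + 0.7152×0.00121 + 0.0722×0.44520 ≈ 0.07890
Lighter = 0.72641, Darker = 0.07890
Ratio = (L_lighter + 0.05) / (L_darker + 0.05)
Ratio = (0.72641 + 0.05) / (0.07890 + 0.05) = 0.77641 / 0.12890 ≈ 6.0232
Ratio ≈ 6.02:1


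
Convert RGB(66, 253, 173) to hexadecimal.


R = 66 → 42 (hex)
G = 253 → FD (hex)
B = 173 → AD (hex)
Hex = #42FDAD


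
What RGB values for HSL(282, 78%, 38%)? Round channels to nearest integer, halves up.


H=282°, S=0.78, L=0.38
C = (1-|2L-1|)×S = (1-|-0.24|)×0.78 = 0.5928
H' = H/60 = 282/60 ≈ 4.7000; X = C×(1-|H' mod 2 - 1|) = 0.41496
m = L - C/2 = 0.38 - 0.2964 = 0.0836
Sector ⌊H'⌋ = 4 → (R',G',B') = (0.41496, 0.0, 0.5928)
RGB = ((R'+m)×255, (G'+m)×255, (B'+m)×255) = (127.1328, 21.318, 172.482)
Round half up → RGB(127, 21, 172)


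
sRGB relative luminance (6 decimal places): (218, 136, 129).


Linearize each channel (sRGB transfer function): c = v/255; c_lin = c/12.92 if c ≤ 0.04045, else ((c+0.055)/1.055)^2.4
  R: 218/255 ≈ 0.854902 > 0.04045 → ((0.854902+0.055)/1.055)^2.4 ≈ 0.701102
  G: 136/255 ≈ 0.533333 > 0.04045 → ((0.533333+0.055)/1.055)^2.4 ≈ 0.246201
  B: 129/255 ≈ 0.505882 > 0.04045 → ((0.505882+0.055)/1.055)^2.4 ≈ 0.219526
R_lin = 0.701102, G_lin = 0.246201, B_lin = 0.219526
L = 0.2126×R + 0.7152×G + 0.0722×B
L = 0.2126×0.701102 + 0.7152×0.246201 + 0.0722×0.219526
L ≈ 0.340987


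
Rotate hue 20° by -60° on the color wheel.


New hue = (H + rotation) mod 360
New hue = (20 -60) mod 360
= -40 mod 360
= 320°


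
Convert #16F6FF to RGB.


16 → 22 (R)
F6 → 246 (G)
FF → 255 (B)
= RGB(22, 246, 255)


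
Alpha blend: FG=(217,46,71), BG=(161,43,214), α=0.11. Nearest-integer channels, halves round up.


C = α×F + (1-α)×B, with 1-α = 0.89
R: 0.11×217 + 0.89×161 = 23.87 + 143.29 = 167.16 → 167
G: 0.11×46 + 0.89×43 = 5.06 + 38.27 = 43.33 → 43
B: 0.11×71 + 0.89×214 = 7.81 + 190.46 = 198.27 → 198
= RGB(167, 43, 198)


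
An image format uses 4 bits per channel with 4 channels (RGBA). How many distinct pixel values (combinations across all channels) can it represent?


Total bits = 4 bits/channel × 4 channels = 16 bits
Distinct pixel values = 2^16
= 65,536 pixel values


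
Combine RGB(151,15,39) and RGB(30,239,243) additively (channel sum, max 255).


Additive: each channel = min(255, C₁+C₂)
R: 151+30 = 181 → 181
G: 15+239 = 254 → 254
B: 39+243 = 282 → 255
= RGB(181, 254, 255)


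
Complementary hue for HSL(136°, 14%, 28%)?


Complement = opposite side of color wheel = hue + 180°
H' = (136 + 180) mod 360 = 316°
S and L unchanged.
= HSL(316°, 14%, 28%)


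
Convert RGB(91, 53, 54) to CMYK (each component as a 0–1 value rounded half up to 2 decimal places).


R'=91/255≈0.3569, G'=53/255≈0.2078, B'=54/255≈0.2118
K = 1 - max(R',G',B') = 1 - 91/255 = 164/255 = 0.64313… → 0.64
(1-R'-K)/(1-K) simplifies to (max-R)/max with max = 91:
C = (91-91)/91 = 0/91 = 0 → 0.00
M = (91-53)/91 = 38/91 = 0.41758… → 0.42
Y = (91-54)/91 = 37/91 = 0.40659… → 0.41
= CMYK(0.00, 0.42, 0.41, 0.64)


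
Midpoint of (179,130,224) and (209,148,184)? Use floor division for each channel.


Midpoint: each channel = ⌊(C₁+C₂)/2⌋
R: ⌊(179+209)/2⌋ = 194
G: ⌊(130+148)/2⌋ = 139
B: ⌊(224+184)/2⌋ = 204
= RGB(194, 139, 204)


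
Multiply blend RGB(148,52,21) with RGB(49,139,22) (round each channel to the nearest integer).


Multiply: C = A×B/255, rounded to nearest integer
R: 148×49/255 = 7252/255 ≈ 28.439 → 28
G: 52×139/255 = 7228/255 ≈ 28.345 → 28
B: 21×22/255 = 462/255 ≈ 1.812 → 2
= RGB(28, 28, 2)


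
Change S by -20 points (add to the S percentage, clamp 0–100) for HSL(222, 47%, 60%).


Original S = 47%
Adjustment = -20 percentage points
New S = 47 + (-20) = 27
Clamp to [0, 100] → 27
= HSL(222°, 27%, 60%)


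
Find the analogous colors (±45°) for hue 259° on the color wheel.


Base hue: 259°
Left analog: (259 - 45) mod 360 = 214°
Right analog: (259 + 45) mod 360 = 304°
Analogous hues = 214° and 304°


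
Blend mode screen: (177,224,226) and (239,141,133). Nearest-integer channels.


Screen: C = 255 - (255-A)×(255-B)/255, rounded to nearest integer
R: 255 - (255-177)×(255-239)/255 = 255 - 1248/255 ≈ 255 - 4.894 = 250.106 → 250
G: 255 - (255-224)×(255-141)/255 = 255 - 3534/255 ≈ 255 - 13.859 = 241.141 → 241
B: 255 - (255-226)×(255-133)/255 = 255 - 3538/255 ≈ 255 - 13.875 = 241.125 → 241
= RGB(250, 241, 241)


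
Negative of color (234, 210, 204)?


Invert: (255-R, 255-G, 255-B)
R: 255-234 = 21
G: 255-210 = 45
B: 255-204 = 51
= RGB(21, 45, 51)


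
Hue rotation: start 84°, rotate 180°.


New hue = (H + rotation) mod 360
New hue = (84 + 180) mod 360
= 264 mod 360
= 264°


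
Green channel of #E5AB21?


Color: #E5AB21
R = E5 = 229
G = AB = 171
B = 21 = 33
Green = 171


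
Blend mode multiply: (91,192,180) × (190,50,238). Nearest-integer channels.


Multiply: C = A×B/255, rounded to nearest integer
R: 91×190/255 = 17290/255 ≈ 67.804 → 68
G: 192×50/255 = 9600/255 ≈ 37.647 → 38
B: 180×238/255 = 42840/255 ≈ 168.000 → 168
= RGB(68, 38, 168)


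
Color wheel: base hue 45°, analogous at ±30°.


Base hue: 45°
Left analog: (45 - 30) mod 360 = 15°
Right analog: (45 + 30) mod 360 = 75°
Analogous hues = 15° and 75°


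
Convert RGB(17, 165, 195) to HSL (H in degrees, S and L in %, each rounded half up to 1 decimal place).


Normalize: R'=17/255≈0.0667, G'=165/255≈0.6471, B'=195/255≈0.7647
Max=195/255, Min=17/255, Δ=Max-Min=178/255
L = (Max+Min)/2 = (195+17)/510 = 212/510 = 0.41568… → L = 41.6%
L ≤ 0.5 → S = Δ/(Max+Min) = 178/(195+17) = 178/212 = 0.83962… → S = 84.0%
(the 1/255 factors cancel in S and H, so raw channel differences can be used)
Max is B' → H = 60 × ((R-G)/Δ + 4) = 60 × ((17-165)/178 + 4)
  -148/178 + 4 = -0.8314… + 4 = 3.1685…
  H = 60 × 3.1685… = 190.112…° → H = 190.1°
= HSL(190.1°, 84.0%, 41.6%)


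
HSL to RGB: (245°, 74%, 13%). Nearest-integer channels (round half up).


H=245°, S=0.74, L=0.13
C = (1-|2L-1|)×S = (1-|-0.74|)×0.74 = 0.1924
H' = H/60 = 245/60 ≈ 4.0833; X = C×(1-|H' mod 2 - 1|) ≈ 0.0160
m = L - C/2 = 0.13 - 0.0962 = 0.0338
Sector ⌊H'⌋ = 4 → (R',G',B') = (≈0.0160, 0.0, 0.1924)
RGB = ((R'+m)×255, (G'+m)×255, (B'+m)×255) = (12.7075, 8.619, 57.681)
Round half up → RGB(13, 9, 58)


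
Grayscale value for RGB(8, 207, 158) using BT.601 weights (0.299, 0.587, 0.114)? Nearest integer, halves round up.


Gray = 0.299×R + 0.587×G + 0.114×B
Gray = 0.299×8 + 0.587×207 + 0.114×158
Gray = 2.392 + 121.509 + 18.012
Gray = 141.913 → round half up → 142
Gray = 142


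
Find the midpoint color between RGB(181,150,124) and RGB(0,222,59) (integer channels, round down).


Midpoint: each channel = ⌊(C₁+C₂)/2⌋
R: ⌊(181+0)/2⌋ = 90
G: ⌊(150+222)/2⌋ = 186
B: ⌊(124+59)/2⌋ = 91
= RGB(90, 186, 91)


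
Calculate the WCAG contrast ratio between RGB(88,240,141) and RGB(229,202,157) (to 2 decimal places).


Linearize each sRGB channel c=v/255: c/12.92 if c ≤ 0.04045 else ((c+0.055)/1.055)^2.4
L = 0.2126×R_lin + 0.7152×G_lin + 0.0722×B_lin
Color 1 (88,240,141):
  R=88: 88/255≈0.3451 > 0.04045 → ((0.3451+0.055)/1.055)^2.4 ≈ 0.09759
  G=240: 240/255≈0.9412 > 0.04045 → ((0.9412+0.055)/1.055)^2.4 ≈ 0.87137
  B=141: 141/255≈0.5529 > 0.04045 → ((0.5529+0.055)/1.055)^2.4 ≈ 0.26636
  L1 = 0.2126×0.09759 + 0.7152×0.87137 + 0.0722×0.26636 ≈ 0.66318
Color 2 (229,202,157):
  R=229: 229/255≈0.8980 > 0.04045 → ((0.8980+0.055)/1.055)^2.4 ≈ 0.78354
  G=202: 202/255≈0.7922 > 0.04045 → ((0.7922+0.055)/1.055)^2.4 ≈ 0.59062
  B=157: 157/255≈0.6157 > 0.04045 → ((0.6157+0.055)/1.055)^2.4 ≈ 0.33716
  L2 = 0.2126×0.78354 + 0.7152×0.59062 + 0.0722×0.33716 ≈ 0.61333
Lighter = 0.66318, Darker = 0.61333
Ratio = (L_lighter + 0.05) / (L_darker + 0.05)
Ratio = (0.66318 + 0.05) / (0.61333 + 0.05) = 0.71318 / 0.66333 ≈ 1.0751
Ratio ≈ 1.08:1


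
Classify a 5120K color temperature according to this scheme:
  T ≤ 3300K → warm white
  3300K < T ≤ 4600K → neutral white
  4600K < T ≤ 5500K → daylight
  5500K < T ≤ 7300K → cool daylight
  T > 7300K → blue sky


Temperature: 5120K
4600K < 5120K ≤ 5500K → daylight
Classification: daylight


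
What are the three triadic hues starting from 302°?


Triadic: equally spaced at 120° intervals
H1 = 302°
H2 = (302 + 120) mod 360 = 62°
H3 = (302 + 240) mod 360 = 182°
Triadic = 302°, 62°, 182°


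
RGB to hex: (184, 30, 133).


R = 184 → B8 (hex)
G = 30 → 1E (hex)
B = 133 → 85 (hex)
Hex = #B81E85


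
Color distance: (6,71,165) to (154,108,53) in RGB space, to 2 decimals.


d = √[(R₁-R₂)² + (G₁-G₂)² + (B₁-B₂)²]
d = √[(6-154)² + (71-108)² + (165-53)²]
d = √[21904 + 1369 + 12544]
d = √35817
d ≈ 189.25


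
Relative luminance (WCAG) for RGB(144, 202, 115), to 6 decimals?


Linearize each channel (sRGB transfer function): c = v/255; c_lin = c/12.92 if c ≤ 0.04045, else ((c+0.055)/1.055)^2.4
  R: 144/255 ≈ 0.564706 > 0.04045 → ((0.564706+0.055)/1.055)^2.4 ≈ 0.278894
  G: 202/255 ≈ 0.792157 > 0.04045 → ((0.792157+0.055)/1.055)^2.4 ≈ 0.590619
  B: 115/255 ≈ 0.450980 > 0.04045 → ((0.450980+0.055)/1.055)^2.4 ≈ 0.171441
R_lin = 0.278894, G_lin = 0.590619, B_lin = 0.171441
L = 0.2126×R + 0.7152×G + 0.0722×B
L = 0.2126×0.278894 + 0.7152×0.590619 + 0.0722×0.171441
L ≈ 0.494082


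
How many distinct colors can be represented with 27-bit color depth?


Colors = 2^bits = 2^27
= 134,217,728 colors


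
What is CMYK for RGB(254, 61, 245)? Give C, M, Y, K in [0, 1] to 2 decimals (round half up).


R'=254/255≈0.9961, G'=61/255≈0.2392, B'=245/255≈0.9608
K = 1 - max(R',G',B') = 1 - 254/255 = 1/255 = 0.00392… → 0.00
(1-R'-K)/(1-K) simplifies to (max-R)/max with max = 254:
C = (254-254)/254 = 0/254 = 0 → 0.00
M = (254-61)/254 = 193/254 = 0.75984… → 0.76
Y = (254-245)/254 = 9/254 = 0.03543… → 0.04
= CMYK(0.00, 0.76, 0.04, 0.00)


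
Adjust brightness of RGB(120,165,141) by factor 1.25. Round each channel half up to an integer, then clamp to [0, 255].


Multiply each channel by 1.25, round half up, clamp to [0, 255]
R: 120×1.25 = 150
G: 165×1.25 = 206.25 → round → 206
B: 141×1.25 = 176.25 → round → 176
= RGB(150, 206, 176)


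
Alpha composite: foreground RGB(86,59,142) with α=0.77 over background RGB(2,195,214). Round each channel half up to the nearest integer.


C = α×F + (1-α)×B, with 1-α = 0.23
R: 0.77×86 + 0.23×2 = 66.22 + 0.46 = 66.68 → 67
G: 0.77×59 + 0.23×195 = 45.43 + 44.85 = 90.28 → 90
B: 0.77×142 + 0.23×214 = 109.34 + 49.22 = 158.56 → 159
= RGB(67, 90, 159)


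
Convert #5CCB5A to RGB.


5C → 92 (R)
CB → 203 (G)
5A → 90 (B)
= RGB(92, 203, 90)


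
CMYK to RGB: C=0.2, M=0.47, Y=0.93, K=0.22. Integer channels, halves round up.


R = 255 × (1-C) × (1-K) = 255 × 0.80 × 0.78 = 159.12 → 159
G = 255 × (1-M) × (1-K) = 255 × 0.53 × 0.78 = 105.417 → 105
B = 255 × (1-Y) × (1-K) = 255 × 0.07 × 0.78 = 13.923 → 14
= RGB(159, 105, 14)


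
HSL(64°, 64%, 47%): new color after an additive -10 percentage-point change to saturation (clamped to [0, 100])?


Original S = 64%
Adjustment = -10 percentage points
New S = 64 + (-10) = 54
Clamp to [0, 100] → 54
= HSL(64°, 54%, 47%)


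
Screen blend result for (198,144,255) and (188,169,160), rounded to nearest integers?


Screen: C = 255 - (255-A)×(255-B)/255, rounded to nearest integer
R: 255 - (255-198)×(255-188)/255 = 255 - 3819/255 ≈ 255 - 14.976 = 240.024 → 240
G: 255 - (255-144)×(255-169)/255 = 255 - 9546/255 ≈ 255 - 37.435 = 217.565 → 218
B: 255 - (255-255)×(255-160)/255 = 255 - 0/255 ≈ 255 - 0.000 = 255.000 → 255
= RGB(240, 218, 255)


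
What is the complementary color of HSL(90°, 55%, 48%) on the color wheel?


Complement = opposite side of color wheel = hue + 180°
H' = (90 + 180) mod 360 = 270°
S and L unchanged.
= HSL(270°, 55%, 48%)


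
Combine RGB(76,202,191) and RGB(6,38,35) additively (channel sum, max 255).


Additive: each channel = min(255, C₁+C₂)
R: 76+6 = 82 → 82
G: 202+38 = 240 → 240
B: 191+35 = 226 → 226
= RGB(82, 240, 226)


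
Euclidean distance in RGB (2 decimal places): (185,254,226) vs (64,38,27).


d = √[(R₁-R₂)² + (G₁-G₂)² + (B₁-B₂)²]
d = √[(185-64)² + (254-38)² + (226-27)²]
d = √[14641 + 46656 + 39601]
d = √100898
d ≈ 317.64


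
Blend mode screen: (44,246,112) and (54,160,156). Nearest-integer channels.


Screen: C = 255 - (255-A)×(255-B)/255, rounded to nearest integer
R: 255 - (255-44)×(255-54)/255 = 255 - 42411/255 ≈ 255 - 166.318 = 88.682 → 89
G: 255 - (255-246)×(255-160)/255 = 255 - 855/255 ≈ 255 - 3.353 = 251.647 → 252
B: 255 - (255-112)×(255-156)/255 = 255 - 14157/255 ≈ 255 - 55.518 = 199.482 → 199
= RGB(89, 252, 199)


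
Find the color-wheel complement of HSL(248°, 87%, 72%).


Complement = opposite side of color wheel = hue + 180°
H' = (248 + 180) mod 360 = 68°
S and L unchanged.
= HSL(68°, 87%, 72%)


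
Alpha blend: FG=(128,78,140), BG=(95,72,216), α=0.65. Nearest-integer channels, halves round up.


C = α×F + (1-α)×B, with 1-α = 0.35
R: 0.65×128 + 0.35×95 = 83.20 + 33.25 = 116.45 → 116
G: 0.65×78 + 0.35×72 = 50.70 + 25.20 = 75.90 → 76
B: 0.65×140 + 0.35×216 = 91.00 + 75.60 = 166.60 → 167
= RGB(116, 76, 167)


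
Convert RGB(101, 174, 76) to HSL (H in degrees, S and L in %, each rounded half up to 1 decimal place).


Normalize: R'=101/255≈0.3961, G'=174/255≈0.6824, B'=76/255≈0.2980
Max=174/255, Min=76/255, Δ=Max-Min=98/255
L = (Max+Min)/2 = (174+76)/510 = 250/510 = 0.49019… → L = 49.0%
L ≤ 0.5 → S = Δ/(Max+Min) = 98/(174+76) = 98/250 = 0.392 → S = 39.2%
(the 1/255 factors cancel in S and H, so raw channel differences can be used)
Max is G' → H = 60 × ((B-R)/Δ + 2) = 60 × ((76-101)/98 + 2)
  -25/98 + 2 = -0.2551… + 2 = 1.7448…
  H = 60 × 1.7448… = 104.693…° → H = 104.7°
= HSL(104.7°, 39.2%, 49.0%)


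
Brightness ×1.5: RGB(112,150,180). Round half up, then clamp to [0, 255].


Multiply each channel by 1.5, round half up, clamp to [0, 255]
R: 112×1.5 = 168
G: 150×1.5 = 225
B: 180×1.5 = 270 → clamp → 255
= RGB(168, 225, 255)


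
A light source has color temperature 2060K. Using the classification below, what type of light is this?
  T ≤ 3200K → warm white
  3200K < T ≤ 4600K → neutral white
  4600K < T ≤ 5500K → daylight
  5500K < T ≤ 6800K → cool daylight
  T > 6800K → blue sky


Temperature: 2060K
2060K ≤ 3200K → warm white
Classification: warm white


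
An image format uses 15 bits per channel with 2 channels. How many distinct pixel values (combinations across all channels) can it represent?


Total bits = 15 bits/channel × 2 channels = 30 bits
Distinct pixel values = 2^30
= 1,073,741,824 pixel values


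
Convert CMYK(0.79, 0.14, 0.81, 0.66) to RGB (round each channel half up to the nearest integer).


R = 255 × (1-C) × (1-K) = 255 × 0.21 × 0.34 = 18.207 → 18
G = 255 × (1-M) × (1-K) = 255 × 0.86 × 0.34 = 74.562 → 75
B = 255 × (1-Y) × (1-K) = 255 × 0.19 × 0.34 = 16.473 → 16
= RGB(18, 75, 16)


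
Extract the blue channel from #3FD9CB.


Color: #3FD9CB
R = 3F = 63
G = D9 = 217
B = CB = 203
Blue = 203


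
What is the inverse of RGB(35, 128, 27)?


Invert: (255-R, 255-G, 255-B)
R: 255-35 = 220
G: 255-128 = 127
B: 255-27 = 228
= RGB(220, 127, 228)


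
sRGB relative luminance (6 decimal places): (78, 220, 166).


Linearize each channel (sRGB transfer function): c = v/255; c_lin = c/12.92 if c ≤ 0.04045, else ((c+0.055)/1.055)^2.4
  R: 78/255 ≈ 0.305882 > 0.04045 → ((0.305882+0.055)/1.055)^2.4 ≈ 0.076185
  G: 220/255 ≈ 0.862745 > 0.04045 → ((0.862745+0.055)/1.055)^2.4 ≈ 0.715694
  B: 166/255 ≈ 0.650980 > 0.04045 → ((0.650980+0.055)/1.055)^2.4 ≈ 0.381326
R_lin = 0.076185, G_lin = 0.715694, B_lin = 0.381326
L = 0.2126×R + 0.7152×G + 0.0722×B
L = 0.2126×0.076185 + 0.7152×0.715694 + 0.0722×0.381326
L ≈ 0.555593


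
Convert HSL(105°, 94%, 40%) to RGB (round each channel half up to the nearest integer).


H=105°, S=0.94, L=0.40
C = (1-|2L-1|)×S = (1-|-0.20|)×0.94 = 0.752
H' = H/60 = 105/60 ≈ 1.7500; X = C×(1-|H' mod 2 - 1|) = 0.188
m = L - C/2 = 0.40 - 0.376 = 0.024
Sector ⌊H'⌋ = 1 → (R',G',B') = (0.188, 0.752, 0.0)
RGB = ((R'+m)×255, (G'+m)×255, (B'+m)×255) = (54.06, 197.88, 6.12)
Round half up → RGB(54, 198, 6)


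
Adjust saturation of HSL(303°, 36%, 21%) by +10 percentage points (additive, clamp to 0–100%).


Original S = 36%
Adjustment = +10 percentage points
New S = 36 + (10) = 46
Clamp to [0, 100] → 46
= HSL(303°, 46%, 21%)


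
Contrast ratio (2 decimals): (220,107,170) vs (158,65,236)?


Linearize each sRGB channel c=v/255: c/12.92 if c ≤ 0.04045 else ((c+0.055)/1.055)^2.4
L = 0.2126×R_lin + 0.7152×G_lin + 0.0722×B_lin
Color 1 (220,107,170):
  R=220: 220/255≈0.8627 > 0.04045 → ((0.8627+0.055)/1.055)^2.4 ≈ 0.71569
  G=107: 107/255≈0.4196 > 0.04045 → ((0.4196+0.055)/1.055)^2.4 ≈ 0.14703
  B=170: 170/255≈0.6667 > 0.04045 → ((0.6667+0.055)/1.055)^2.4 ≈ 0.40198
  L1 = 0.2126×0.71569 + 0.7152×0.14703 + 0.0722×0.40198 ≈ 0.28633
Color 2 (158,65,236):
  R=158: 158/255≈0.6196 > 0.04045 → ((0.6196+0.055)/1.055)^2.4 ≈ 0.34191
  G=65: 65/255≈0.2549 > 0.04045 → ((0.2549+0.055)/1.055)^2.4 ≈ 0.05286
  B=236: 236/255≈0.9255 > 0.04045 → ((0.9255+0.055)/1.055)^2.4 ≈ 0.83880
  L2 = 0.2126×0.34191 + 0.7152×0.05286 + 0.0722×0.83880 ≈ 0.17106
Lighter = 0.28633, Darker = 0.17106
Ratio = (L_lighter + 0.05) / (L_darker + 0.05)
Ratio = (0.28633 + 0.05) / (0.17106 + 0.05) = 0.33633 / 0.22106 ≈ 1.5215
Ratio ≈ 1.52:1


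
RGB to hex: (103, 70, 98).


R = 103 → 67 (hex)
G = 70 → 46 (hex)
B = 98 → 62 (hex)
Hex = #674662


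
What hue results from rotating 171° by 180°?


New hue = (H + rotation) mod 360
New hue = (171 + 180) mod 360
= 351 mod 360
= 351°


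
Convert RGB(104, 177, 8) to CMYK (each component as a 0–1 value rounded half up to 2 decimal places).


R'=104/255≈0.4078, G'=177/255≈0.6941, B'=8/255≈0.0314
K = 1 - max(R',G',B') = 1 - 177/255 = 78/255 = 0.30588… → 0.31
(1-R'-K)/(1-K) simplifies to (max-R)/max with max = 177:
C = (177-104)/177 = 73/177 = 0.41242… → 0.41
M = (177-177)/177 = 0/177 = 0 → 0.00
Y = (177-8)/177 = 169/177 = 0.95480… → 0.95
= CMYK(0.41, 0.00, 0.95, 0.31)


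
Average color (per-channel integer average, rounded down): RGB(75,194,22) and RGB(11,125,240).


Midpoint: each channel = ⌊(C₁+C₂)/2⌋
R: ⌊(75+11)/2⌋ = 43
G: ⌊(194+125)/2⌋ = 159
B: ⌊(22+240)/2⌋ = 131
= RGB(43, 159, 131)


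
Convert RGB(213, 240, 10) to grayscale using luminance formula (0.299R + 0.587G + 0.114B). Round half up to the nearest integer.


Gray = 0.299×R + 0.587×G + 0.114×B
Gray = 0.299×213 + 0.587×240 + 0.114×10
Gray = 63.687 + 140.880 + 1.140
Gray = 205.707 → round half up → 206
Gray = 206


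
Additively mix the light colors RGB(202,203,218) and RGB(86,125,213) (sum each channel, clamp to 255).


Additive: each channel = min(255, C₁+C₂)
R: 202+86 = 288 → 255
G: 203+125 = 328 → 255
B: 218+213 = 431 → 255
= RGB(255, 255, 255)


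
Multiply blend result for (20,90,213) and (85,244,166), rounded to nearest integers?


Multiply: C = A×B/255, rounded to nearest integer
R: 20×85/255 = 1700/255 ≈ 6.667 → 7
G: 90×244/255 = 21960/255 ≈ 86.118 → 86
B: 213×166/255 = 35358/255 ≈ 138.659 → 139
= RGB(7, 86, 139)


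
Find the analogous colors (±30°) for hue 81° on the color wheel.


Base hue: 81°
Left analog: (81 - 30) mod 360 = 51°
Right analog: (81 + 30) mod 360 = 111°
Analogous hues = 51° and 111°


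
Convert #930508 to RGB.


93 → 147 (R)
05 → 5 (G)
08 → 8 (B)
= RGB(147, 5, 8)


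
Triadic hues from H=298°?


Triadic: equally spaced at 120° intervals
H1 = 298°
H2 = (298 + 120) mod 360 = 58°
H3 = (298 + 240) mod 360 = 178°
Triadic = 298°, 58°, 178°


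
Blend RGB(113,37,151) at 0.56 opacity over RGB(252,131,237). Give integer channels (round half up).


C = α×F + (1-α)×B, with 1-α = 0.44
R: 0.56×113 + 0.44×252 = 63.28 + 110.88 = 174.16 → 174
G: 0.56×37 + 0.44×131 = 20.72 + 57.64 = 78.36 → 78
B: 0.56×151 + 0.44×237 = 84.56 + 104.28 = 188.84 → 189
= RGB(174, 78, 189)


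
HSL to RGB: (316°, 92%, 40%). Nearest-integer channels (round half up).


H=316°, S=0.92, L=0.40
C = (1-|2L-1|)×S = (1-|-0.20|)×0.92 = 0.736
H' = H/60 = 316/60 ≈ 5.2667; X = C×(1-|H' mod 2 - 1|) ≈ 0.5397
m = L - C/2 = 0.40 - 0.368 = 0.032
Sector ⌊H'⌋ = 5 → (R',G',B') = (0.736, 0.0, ≈0.5397)
RGB = ((R'+m)×255, (G'+m)×255, (B'+m)×255) = (195.84, 8.16, 145.792)
Round half up → RGB(196, 8, 146)


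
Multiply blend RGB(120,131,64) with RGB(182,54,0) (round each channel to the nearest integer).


Multiply: C = A×B/255, rounded to nearest integer
R: 120×182/255 = 21840/255 ≈ 85.647 → 86
G: 131×54/255 = 7074/255 ≈ 27.741 → 28
B: 64×0/255 = 0/255 ≈ 0.000 → 0
= RGB(86, 28, 0)


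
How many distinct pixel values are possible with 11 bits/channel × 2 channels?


Total bits = 11 bits/channel × 2 channels = 22 bits
Distinct pixel values = 2^22
= 4,194,304 pixel values


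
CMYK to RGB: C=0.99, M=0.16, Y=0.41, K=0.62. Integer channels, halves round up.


R = 255 × (1-C) × (1-K) = 255 × 0.01 × 0.38 = 0.969 → 1
G = 255 × (1-M) × (1-K) = 255 × 0.84 × 0.38 = 81.396 → 81
B = 255 × (1-Y) × (1-K) = 255 × 0.59 × 0.38 = 57.171 → 57
= RGB(1, 81, 57)


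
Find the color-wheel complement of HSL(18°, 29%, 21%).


Complement = opposite side of color wheel = hue + 180°
H' = (18 + 180) mod 360 = 198°
S and L unchanged.
= HSL(198°, 29%, 21%)


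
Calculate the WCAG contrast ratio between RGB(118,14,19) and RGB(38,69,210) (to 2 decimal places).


Linearize each sRGB channel c=v/255: c/12.92 if c ≤ 0.04045 else ((c+0.055)/1.055)^2.4
L = 0.2126×R_lin + 0.7152×G_lin + 0.0722×B_lin
Color 1 (118,14,19):
  R=118: 118/255≈0.4627 > 0.04045 → ((0.4627+0.055)/1.055)^2.4 ≈ 0.18116
  G=14: 14/255≈0.0549 > 0.04045 → ((0.0549+0.055)/1.055)^2.4 ≈ 0.00439
  B=19: 19/255≈0.0745 > 0.04045 → ((0.0745+0.055)/1.055)^2.4 ≈ 0.00651
  L1 = 0.2126×0.18116 + 0.7152×0.00439 + 0.0722×0.00651 ≈ 0.04213
Color 2 (38,69,210):
  R=38: 38/255≈0.1490 > 0.04045 → ((0.1490+0.055)/1.055)^2.4 ≈ 0.01938
  G=69: 69/255≈0.2706 > 0.04045 → ((0.2706+0.055)/1.055)^2.4 ≈ 0.05951
  B=210: 210/255≈0.8235 > 0.04045 → ((0.8235+0.055)/1.055)^2.4 ≈ 0.64448
  L2 = 0.2126×0.01938 + 0.7152×0.05951 + 0.0722×0.64448 ≈ 0.09321
Lighter = 0.09321, Darker = 0.04213
Ratio = (L_lighter + 0.05) / (L_darker + 0.05)
Ratio = (0.09321 + 0.05) / (0.04213 + 0.05) = 0.14321 / 0.09213 ≈ 1.5545
Ratio ≈ 1.55:1


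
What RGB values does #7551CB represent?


75 → 117 (R)
51 → 81 (G)
CB → 203 (B)
= RGB(117, 81, 203)


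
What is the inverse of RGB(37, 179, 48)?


Invert: (255-R, 255-G, 255-B)
R: 255-37 = 218
G: 255-179 = 76
B: 255-48 = 207
= RGB(218, 76, 207)


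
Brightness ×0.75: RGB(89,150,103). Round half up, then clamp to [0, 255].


Multiply each channel by 0.75, round half up, clamp to [0, 255]
R: 89×0.75 = 66.75 → round → 67
G: 150×0.75 = 112.5 → round → 113
B: 103×0.75 = 77.25 → round → 77
= RGB(67, 113, 77)


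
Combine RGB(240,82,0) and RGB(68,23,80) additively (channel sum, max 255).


Additive: each channel = min(255, C₁+C₂)
R: 240+68 = 308 → 255
G: 82+23 = 105 → 105
B: 0+80 = 80 → 80
= RGB(255, 105, 80)


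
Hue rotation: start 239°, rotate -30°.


New hue = (H + rotation) mod 360
New hue = (239 -30) mod 360
= 209 mod 360
= 209°


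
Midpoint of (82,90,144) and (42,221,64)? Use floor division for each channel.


Midpoint: each channel = ⌊(C₁+C₂)/2⌋
R: ⌊(82+42)/2⌋ = 62
G: ⌊(90+221)/2⌋ = 155
B: ⌊(144+64)/2⌋ = 104
= RGB(62, 155, 104)


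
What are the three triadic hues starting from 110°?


Triadic: equally spaced at 120° intervals
H1 = 110°
H2 = (110 + 120) mod 360 = 230°
H3 = (110 + 240) mod 360 = 350°
Triadic = 110°, 230°, 350°


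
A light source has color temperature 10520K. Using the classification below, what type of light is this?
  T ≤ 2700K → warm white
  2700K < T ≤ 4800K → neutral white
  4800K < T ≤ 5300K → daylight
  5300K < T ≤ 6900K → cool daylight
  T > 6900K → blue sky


Temperature: 10520K
10520K > 6900K → blue sky
Classification: blue sky


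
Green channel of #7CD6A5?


Color: #7CD6A5
R = 7C = 124
G = D6 = 214
B = A5 = 165
Green = 214


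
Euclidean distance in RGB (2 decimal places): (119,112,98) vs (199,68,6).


d = √[(R₁-R₂)² + (G₁-G₂)² + (B₁-B₂)²]
d = √[(119-199)² + (112-68)² + (98-6)²]
d = √[6400 + 1936 + 8464]
d = √16800
d ≈ 129.61


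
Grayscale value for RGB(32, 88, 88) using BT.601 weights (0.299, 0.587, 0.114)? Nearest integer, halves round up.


Gray = 0.299×R + 0.587×G + 0.114×B
Gray = 0.299×32 + 0.587×88 + 0.114×88
Gray = 9.568 + 51.656 + 10.032
Gray = 71.256 → round half up → 71
Gray = 71


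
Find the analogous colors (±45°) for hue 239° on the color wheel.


Base hue: 239°
Left analog: (239 - 45) mod 360 = 194°
Right analog: (239 + 45) mod 360 = 284°
Analogous hues = 194° and 284°


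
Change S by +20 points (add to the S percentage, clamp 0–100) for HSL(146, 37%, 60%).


Original S = 37%
Adjustment = +20 percentage points
New S = 37 + (20) = 57
Clamp to [0, 100] → 57
= HSL(146°, 57%, 60%)


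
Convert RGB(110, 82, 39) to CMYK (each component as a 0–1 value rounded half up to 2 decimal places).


R'=110/255≈0.4314, G'=82/255≈0.3216, B'=39/255≈0.1529
K = 1 - max(R',G',B') = 1 - 110/255 = 145/255 = 0.56862… → 0.57
(1-R'-K)/(1-K) simplifies to (max-R)/max with max = 110:
C = (110-110)/110 = 0/110 = 0 → 0.00
M = (110-82)/110 = 28/110 = 0.25454… → 0.25
Y = (110-39)/110 = 71/110 = 0.64545… → 0.65
= CMYK(0.00, 0.25, 0.65, 0.57)
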